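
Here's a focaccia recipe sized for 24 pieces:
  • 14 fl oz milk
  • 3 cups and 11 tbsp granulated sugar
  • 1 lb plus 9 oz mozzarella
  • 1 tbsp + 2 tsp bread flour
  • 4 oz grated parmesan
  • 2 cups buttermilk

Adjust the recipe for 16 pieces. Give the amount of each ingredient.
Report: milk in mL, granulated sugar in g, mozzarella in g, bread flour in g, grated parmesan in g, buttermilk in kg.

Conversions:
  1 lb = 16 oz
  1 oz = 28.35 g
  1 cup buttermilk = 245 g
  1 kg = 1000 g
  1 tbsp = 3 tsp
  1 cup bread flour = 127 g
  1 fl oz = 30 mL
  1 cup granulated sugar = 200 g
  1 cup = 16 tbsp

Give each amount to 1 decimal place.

Scaling factor: 16/24 = 2/3.
milk: 14 fl oz × 2/3 × 30 mL/fl oz = 280.0 mL
granulated sugar: (3 cup + 11 tbsp = 3.6875 cup) × 2/3 × 200 g/cup ≈ 491.7 g
mozzarella: (1 lb + 9 oz = 1.5625 lb) × 2/3 × 16 oz/lb × 28.35 g/oz = 472.5 g
bread flour: (1 tbsp + 2 tsp = 5/3 tbsp) × 2/3 ÷ 16 tbsp/cup × 127 g/cup ≈ 8.8 g
grated parmesan: 4 oz × 2/3 × 28.35 g/oz = 75.6 g
buttermilk: 2 cup × 2/3 × 245 g/cup ÷ 1000 g/kg ≈ 0.3 kg

milk: 280.0 mL; granulated sugar: 491.7 g; mozzarella: 472.5 g; bread flour: 8.8 g; grated parmesan: 75.6 g; buttermilk: 0.3 kg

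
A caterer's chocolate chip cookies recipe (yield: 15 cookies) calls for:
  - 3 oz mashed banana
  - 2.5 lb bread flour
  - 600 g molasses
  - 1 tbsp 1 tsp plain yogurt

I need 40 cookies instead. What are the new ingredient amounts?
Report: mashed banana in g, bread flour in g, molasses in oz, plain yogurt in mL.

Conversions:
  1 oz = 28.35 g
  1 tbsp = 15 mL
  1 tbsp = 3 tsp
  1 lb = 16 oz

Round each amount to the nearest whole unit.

Scaling factor: 40/15 = 8/3.
mashed banana: 3 oz × 8/3 × 28.35 g/oz ≈ 227 g
bread flour: 2.5 lb × 8/3 × 16 oz/lb × 28.35 g/oz = 3024 g
molasses: 600 g × 8/3 ÷ 28.35 g/oz ≈ 56 oz
plain yogurt: (1 tbsp + 1 tsp = 4/3 tbsp) × 8/3 × 15 mL/tbsp ≈ 53 mL

mashed banana: 227 g; bread flour: 3024 g; molasses: 56 oz; plain yogurt: 53 mL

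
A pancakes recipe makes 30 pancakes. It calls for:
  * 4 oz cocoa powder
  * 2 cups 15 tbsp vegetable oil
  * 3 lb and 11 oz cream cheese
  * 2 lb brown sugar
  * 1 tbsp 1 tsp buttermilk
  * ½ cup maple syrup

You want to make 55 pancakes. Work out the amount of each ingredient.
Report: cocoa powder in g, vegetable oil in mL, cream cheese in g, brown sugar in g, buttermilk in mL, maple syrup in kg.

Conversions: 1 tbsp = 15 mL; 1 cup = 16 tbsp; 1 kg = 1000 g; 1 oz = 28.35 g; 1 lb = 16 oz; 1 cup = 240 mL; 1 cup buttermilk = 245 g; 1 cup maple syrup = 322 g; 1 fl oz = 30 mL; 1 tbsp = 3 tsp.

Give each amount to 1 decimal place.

Scaling factor: 55/30 = 11/6.
cocoa powder: 4 oz × 11/6 × 28.35 g/oz = 207.9 g
vegetable oil: (2 cup + 15 tbsp = 2.9375 cup) × 11/6 × 240 mL/cup = 1292.5 mL
cream cheese: (3 lb + 11 oz = 3.6875 lb) × 11/6 × 16 oz/lb × 28.35 g/oz ≈ 3066.5 g
brown sugar: 2 lb × 11/6 × 16 oz/lb × 28.35 g/oz = 1663.2 g
buttermilk: (1 tbsp + 1 tsp = 4/3 tbsp) × 11/6 × 15 mL/tbsp ≈ 36.7 mL
maple syrup: 0.5 cup × 11/6 × 322 g/cup ÷ 1000 g/kg ≈ 0.3 kg

cocoa powder: 207.9 g; vegetable oil: 1292.5 mL; cream cheese: 3066.5 g; brown sugar: 1663.2 g; buttermilk: 36.7 mL; maple syrup: 0.3 kg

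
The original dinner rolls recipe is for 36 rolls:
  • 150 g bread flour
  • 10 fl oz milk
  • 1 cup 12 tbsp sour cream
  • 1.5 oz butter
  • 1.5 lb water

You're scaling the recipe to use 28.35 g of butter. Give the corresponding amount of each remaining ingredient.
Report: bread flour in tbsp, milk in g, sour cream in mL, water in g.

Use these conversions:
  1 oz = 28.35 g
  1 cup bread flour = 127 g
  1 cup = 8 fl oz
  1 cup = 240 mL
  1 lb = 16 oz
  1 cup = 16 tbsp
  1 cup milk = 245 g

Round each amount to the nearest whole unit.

The original recipe has 42.525 g of butter, so the scaling factor is 28.35 ÷ 42.525 = 2/3.
bread flour: 150 g × 2/3 ÷ 127 g/cup × 16 tbsp/cup ≈ 13 tbsp
milk: 10 fl oz × 2/3 ÷ 8 fl oz/cup × 245 g/cup ≈ 204 g
sour cream: (1 cup + 12 tbsp = 1.75 cup) × 2/3 × 240 mL/cup = 280 mL
water: 1.5 lb × 2/3 × 16 oz/lb × 28.35 g/oz ≈ 454 g

bread flour: 13 tbsp; milk: 204 g; sour cream: 280 mL; water: 454 g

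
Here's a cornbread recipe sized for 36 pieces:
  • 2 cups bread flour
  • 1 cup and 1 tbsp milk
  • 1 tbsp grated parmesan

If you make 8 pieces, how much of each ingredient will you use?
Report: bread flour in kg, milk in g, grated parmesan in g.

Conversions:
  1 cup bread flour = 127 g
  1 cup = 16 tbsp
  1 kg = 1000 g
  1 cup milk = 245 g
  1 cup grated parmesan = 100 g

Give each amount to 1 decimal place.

Scaling factor: 8/36 = 2/9.
bread flour: 2 cup × 2/9 × 127 g/cup ÷ 1000 g/kg ≈ 0.1 kg
milk: (1 cup + 1 tbsp = 1.0625 cup) × 2/9 × 245 g/cup ≈ 57.8 g
grated parmesan: 1 tbsp × 2/9 ÷ 16 tbsp/cup × 100 g/cup ≈ 1.4 g

bread flour: 0.1 kg; milk: 57.8 g; grated parmesan: 1.4 g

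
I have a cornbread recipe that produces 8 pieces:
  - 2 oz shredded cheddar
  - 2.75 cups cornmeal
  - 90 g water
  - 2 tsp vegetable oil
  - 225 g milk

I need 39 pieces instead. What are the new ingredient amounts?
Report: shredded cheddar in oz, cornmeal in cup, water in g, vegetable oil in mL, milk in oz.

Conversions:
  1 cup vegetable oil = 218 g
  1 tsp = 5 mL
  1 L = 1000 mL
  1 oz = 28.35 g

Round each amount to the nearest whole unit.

Scaling factor: 39/8 = 4.875.
shredded cheddar: 2 oz × 39/8 ≈ 10 oz
cornmeal: 2.75 cup × 39/8 ≈ 13 cup
water: 90 g × 39/8 ≈ 439 g
vegetable oil: 2 tsp × 39/8 × 5 mL/tsp ≈ 49 mL
milk: 225 g × 39/8 ÷ 28.35 g/oz ≈ 39 oz

shredded cheddar: 10 oz; cornmeal: 13 cup; water: 439 g; vegetable oil: 49 mL; milk: 39 oz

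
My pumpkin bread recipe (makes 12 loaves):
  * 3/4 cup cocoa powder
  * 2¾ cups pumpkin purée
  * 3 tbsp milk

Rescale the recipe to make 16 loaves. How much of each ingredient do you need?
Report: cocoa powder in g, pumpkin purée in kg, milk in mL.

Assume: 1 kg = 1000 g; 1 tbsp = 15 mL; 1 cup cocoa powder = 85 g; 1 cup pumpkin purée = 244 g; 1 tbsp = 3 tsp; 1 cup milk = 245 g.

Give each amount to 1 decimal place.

cocoa powder: 85.0 g; pumpkin purée: 0.9 kg; milk: 60.0 mL

Scaling factor: 16/12 = 4/3.
cocoa powder: 0.75 cup × 4/3 × 85 g/cup = 85.0 g
pumpkin purée: 2.75 cup × 4/3 × 244 g/cup ÷ 1000 g/kg ≈ 0.9 kg
milk: 3 tbsp × 4/3 × 15 mL/tbsp = 60.0 mL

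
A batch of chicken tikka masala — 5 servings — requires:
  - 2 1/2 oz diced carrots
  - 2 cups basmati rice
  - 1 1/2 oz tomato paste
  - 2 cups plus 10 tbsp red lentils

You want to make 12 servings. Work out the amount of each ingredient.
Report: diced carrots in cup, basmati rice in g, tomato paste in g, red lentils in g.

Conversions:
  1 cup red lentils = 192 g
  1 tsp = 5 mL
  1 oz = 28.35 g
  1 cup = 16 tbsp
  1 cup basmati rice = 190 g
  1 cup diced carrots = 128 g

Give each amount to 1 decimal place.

diced carrots: 1.3 cup; basmati rice: 912.0 g; tomato paste: 102.1 g; red lentils: 1209.6 g

Scaling factor: 12/5 = 2.4.
diced carrots: 2.5 oz × 12/5 × 28.35 g/oz ÷ 128 g/cup ≈ 1.3 cup
basmati rice: 2 cup × 12/5 × 190 g/cup = 912.0 g
tomato paste: 1.5 oz × 12/5 × 28.35 g/oz ≈ 102.1 g
red lentils: (2 cup + 10 tbsp = 2.625 cup) × 12/5 × 192 g/cup = 1209.6 g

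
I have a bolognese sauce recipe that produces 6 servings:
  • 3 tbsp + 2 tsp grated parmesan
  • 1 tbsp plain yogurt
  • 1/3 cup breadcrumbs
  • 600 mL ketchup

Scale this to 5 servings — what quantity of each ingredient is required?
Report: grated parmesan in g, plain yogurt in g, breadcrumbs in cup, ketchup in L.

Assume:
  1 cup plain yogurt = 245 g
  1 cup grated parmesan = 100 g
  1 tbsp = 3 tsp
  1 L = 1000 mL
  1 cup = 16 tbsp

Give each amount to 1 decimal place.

Scaling factor: 5/6.
grated parmesan: (3 tbsp + 2 tsp = 11/3 tbsp) × 5/6 ÷ 16 tbsp/cup × 100 g/cup ≈ 19.1 g
plain yogurt: 1 tbsp × 5/6 ÷ 16 tbsp/cup × 245 g/cup ≈ 12.8 g
breadcrumbs: 1/3 cup × 5/6 ≈ 0.3 cup
ketchup: 600 mL × 5/6 ÷ 1000 mL/L = 0.5 L

grated parmesan: 19.1 g; plain yogurt: 12.8 g; breadcrumbs: 0.3 cup; ketchup: 0.5 L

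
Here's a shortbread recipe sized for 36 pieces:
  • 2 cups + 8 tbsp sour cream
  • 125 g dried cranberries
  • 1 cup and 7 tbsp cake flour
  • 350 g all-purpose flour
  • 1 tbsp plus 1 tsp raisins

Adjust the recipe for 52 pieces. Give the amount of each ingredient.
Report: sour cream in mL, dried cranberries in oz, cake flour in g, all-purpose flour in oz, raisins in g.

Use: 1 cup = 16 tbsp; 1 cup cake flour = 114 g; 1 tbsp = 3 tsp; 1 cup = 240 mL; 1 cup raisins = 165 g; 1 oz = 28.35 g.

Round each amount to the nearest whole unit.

Scaling factor: 52/36 = 13/9.
sour cream: (2 cup + 8 tbsp = 2.5 cup) × 13/9 × 240 mL/cup ≈ 867 mL
dried cranberries: 125 g × 13/9 ÷ 28.35 g/oz ≈ 6 oz
cake flour: (1 cup + 7 tbsp = 1.4375 cup) × 13/9 × 114 g/cup ≈ 237 g
all-purpose flour: 350 g × 13/9 ÷ 28.35 g/oz ≈ 18 oz
raisins: (1 tbsp + 1 tsp = 4/3 tbsp) × 13/9 ÷ 16 tbsp/cup × 165 g/cup ≈ 20 g

sour cream: 867 mL; dried cranberries: 6 oz; cake flour: 237 g; all-purpose flour: 18 oz; raisins: 20 g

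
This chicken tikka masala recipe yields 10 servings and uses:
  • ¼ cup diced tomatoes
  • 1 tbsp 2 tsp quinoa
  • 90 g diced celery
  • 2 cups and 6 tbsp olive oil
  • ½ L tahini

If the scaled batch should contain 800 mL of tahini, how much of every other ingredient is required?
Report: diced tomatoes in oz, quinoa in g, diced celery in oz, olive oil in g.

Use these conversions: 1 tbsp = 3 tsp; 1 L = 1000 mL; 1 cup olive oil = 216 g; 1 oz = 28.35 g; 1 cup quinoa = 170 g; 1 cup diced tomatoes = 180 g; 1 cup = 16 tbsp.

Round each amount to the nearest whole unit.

The original recipe has 500 mL of tahini, so the scaling factor is 800 ÷ 500 = 8/5 = 1.6.
diced tomatoes: 0.25 cup × 8/5 × 180 g/cup ÷ 28.35 g/oz ≈ 3 oz
quinoa: (1 tbsp + 2 tsp = 5/3 tbsp) × 8/5 ÷ 16 tbsp/cup × 170 g/cup ≈ 28 g
diced celery: 90 g × 8/5 ÷ 28.35 g/oz ≈ 5 oz
olive oil: (2 cup + 6 tbsp = 2.375 cup) × 8/5 × 216 g/cup ≈ 821 g

diced tomatoes: 3 oz; quinoa: 28 g; diced celery: 5 oz; olive oil: 821 g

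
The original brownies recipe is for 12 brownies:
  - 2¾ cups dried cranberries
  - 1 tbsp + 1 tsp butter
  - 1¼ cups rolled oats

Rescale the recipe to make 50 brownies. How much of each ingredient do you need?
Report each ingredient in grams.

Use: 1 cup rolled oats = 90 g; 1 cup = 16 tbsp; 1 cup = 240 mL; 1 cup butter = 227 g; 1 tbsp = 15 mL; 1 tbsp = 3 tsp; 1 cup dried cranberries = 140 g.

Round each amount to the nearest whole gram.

Scaling factor: 50/12 = 25/6.
dried cranberries: 2.75 cup × 25/6 × 140 g/cup ≈ 1604 g
butter: (1 tbsp + 1 tsp = 4/3 tbsp) × 25/6 ÷ 16 tbsp/cup × 227 g/cup ≈ 79 g
rolled oats: 1.25 cup × 25/6 × 90 g/cup ≈ 469 g

dried cranberries: 1604 g; butter: 79 g; rolled oats: 469 g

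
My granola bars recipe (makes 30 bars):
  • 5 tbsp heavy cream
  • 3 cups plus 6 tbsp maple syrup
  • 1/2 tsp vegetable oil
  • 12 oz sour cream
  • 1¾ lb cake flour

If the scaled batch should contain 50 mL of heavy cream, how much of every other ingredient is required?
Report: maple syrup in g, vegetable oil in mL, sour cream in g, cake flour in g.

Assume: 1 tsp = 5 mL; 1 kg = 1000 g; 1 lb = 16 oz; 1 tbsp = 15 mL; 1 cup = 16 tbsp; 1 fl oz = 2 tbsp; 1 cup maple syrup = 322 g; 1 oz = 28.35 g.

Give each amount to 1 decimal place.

maple syrup: 724.5 g; vegetable oil: 1.7 mL; sour cream: 226.8 g; cake flour: 529.2 g

The original recipe has 75 mL of heavy cream, so the scaling factor is 50 ÷ 75 = 2/3.
maple syrup: (3 cup + 6 tbsp = 3.375 cup) × 2/3 × 322 g/cup = 724.5 g
vegetable oil: 0.5 tsp × 2/3 × 5 mL/tsp ≈ 1.7 mL
sour cream: 12 oz × 2/3 × 28.35 g/oz = 226.8 g
cake flour: 1.75 lb × 2/3 × 16 oz/lb × 28.35 g/oz = 529.2 g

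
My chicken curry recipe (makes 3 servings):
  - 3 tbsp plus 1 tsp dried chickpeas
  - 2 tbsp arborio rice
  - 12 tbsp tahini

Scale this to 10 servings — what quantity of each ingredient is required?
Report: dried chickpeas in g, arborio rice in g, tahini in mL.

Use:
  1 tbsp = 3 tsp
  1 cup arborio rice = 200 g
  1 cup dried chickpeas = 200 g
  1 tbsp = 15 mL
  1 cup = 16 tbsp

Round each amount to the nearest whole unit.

Scaling factor: 10/3.
dried chickpeas: (3 tbsp + 1 tsp = 10/3 tbsp) × 10/3 ÷ 16 tbsp/cup × 200 g/cup ≈ 139 g
arborio rice: 2 tbsp × 10/3 ÷ 16 tbsp/cup × 200 g/cup ≈ 83 g
tahini: 12 tbsp × 10/3 × 15 mL/tbsp = 600 mL

dried chickpeas: 139 g; arborio rice: 83 g; tahini: 600 mL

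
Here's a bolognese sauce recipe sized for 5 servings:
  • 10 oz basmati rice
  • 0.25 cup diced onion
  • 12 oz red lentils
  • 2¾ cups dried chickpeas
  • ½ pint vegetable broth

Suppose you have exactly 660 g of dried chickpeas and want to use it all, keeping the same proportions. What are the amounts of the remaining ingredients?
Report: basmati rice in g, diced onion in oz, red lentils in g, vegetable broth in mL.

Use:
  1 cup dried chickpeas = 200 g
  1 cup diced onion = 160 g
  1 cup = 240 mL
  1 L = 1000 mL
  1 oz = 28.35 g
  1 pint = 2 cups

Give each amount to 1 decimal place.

The original recipe has 550 g of dried chickpeas, so the scaling factor is 660 ÷ 550 = 6/5 = 1.2.
basmati rice: 10 oz × 6/5 × 28.35 g/oz = 340.2 g
diced onion: 0.25 cup × 6/5 × 160 g/cup ÷ 28.35 g/oz ≈ 1.7 oz
red lentils: 12 oz × 6/5 × 28.35 g/oz ≈ 408.2 g
vegetable broth: 0.5 pint × 6/5 × 2 cup/pint × 240 mL/cup = 288.0 mL

basmati rice: 340.2 g; diced onion: 1.7 oz; red lentils: 408.2 g; vegetable broth: 288.0 mL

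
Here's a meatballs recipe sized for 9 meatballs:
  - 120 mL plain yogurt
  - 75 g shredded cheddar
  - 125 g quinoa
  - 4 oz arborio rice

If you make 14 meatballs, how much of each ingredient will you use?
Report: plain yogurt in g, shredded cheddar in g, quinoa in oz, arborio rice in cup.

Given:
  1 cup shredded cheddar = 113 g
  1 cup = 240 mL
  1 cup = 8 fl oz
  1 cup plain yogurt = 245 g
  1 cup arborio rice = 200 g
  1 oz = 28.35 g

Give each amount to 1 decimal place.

plain yogurt: 190.6 g; shredded cheddar: 116.7 g; quinoa: 6.9 oz; arborio rice: 0.9 cup

Scaling factor: 14/9.
plain yogurt: 120 mL × 14/9 ÷ 240 mL/cup × 245 g/cup ≈ 190.6 g
shredded cheddar: 75 g × 14/9 ≈ 116.7 g
quinoa: 125 g × 14/9 ÷ 28.35 g/oz ≈ 6.9 oz
arborio rice: 4 oz × 14/9 × 28.35 g/oz ÷ 200 g/cup ≈ 0.9 cup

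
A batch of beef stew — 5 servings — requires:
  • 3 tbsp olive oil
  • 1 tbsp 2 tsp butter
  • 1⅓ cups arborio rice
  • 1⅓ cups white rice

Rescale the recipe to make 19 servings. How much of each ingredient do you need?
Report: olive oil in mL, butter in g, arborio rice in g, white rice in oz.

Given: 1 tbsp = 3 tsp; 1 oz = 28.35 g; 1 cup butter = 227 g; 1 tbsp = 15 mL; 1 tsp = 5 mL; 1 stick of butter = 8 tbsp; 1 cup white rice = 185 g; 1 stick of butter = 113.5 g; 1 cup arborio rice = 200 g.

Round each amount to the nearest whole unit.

Scaling factor: 19/5 = 3.8.
olive oil: 3 tbsp × 19/5 × 15 mL/tbsp = 171 mL
butter: (1 tbsp + 2 tsp = 5/3 tbsp) × 19/5 ÷ 8 tbsp/stick × 113.5 g/stick ≈ 90 g
arborio rice: 4/3 cup × 19/5 × 200 g/cup ≈ 1013 g
white rice: 4/3 cup × 19/5 × 185 g/cup ÷ 28.35 g/oz ≈ 33 oz

olive oil: 171 mL; butter: 90 g; arborio rice: 1013 g; white rice: 33 oz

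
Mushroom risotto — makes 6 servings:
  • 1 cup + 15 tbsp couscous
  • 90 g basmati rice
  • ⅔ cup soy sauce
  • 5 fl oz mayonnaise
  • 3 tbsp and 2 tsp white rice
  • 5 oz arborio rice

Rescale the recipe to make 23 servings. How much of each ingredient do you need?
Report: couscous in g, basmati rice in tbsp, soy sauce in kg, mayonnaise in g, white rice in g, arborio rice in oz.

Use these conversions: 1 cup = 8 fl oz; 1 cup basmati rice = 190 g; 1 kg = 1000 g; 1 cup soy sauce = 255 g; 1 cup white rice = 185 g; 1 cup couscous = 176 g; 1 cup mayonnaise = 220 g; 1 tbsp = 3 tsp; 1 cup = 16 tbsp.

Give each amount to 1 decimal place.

couscous: 1307.2 g; basmati rice: 29.1 tbsp; soy sauce: 0.7 kg; mayonnaise: 527.1 g; white rice: 162.5 g; arborio rice: 19.2 oz

Scaling factor: 23/6.
couscous: (1 cup + 15 tbsp = 1.9375 cup) × 23/6 × 176 g/cup ≈ 1307.2 g
basmati rice: 90 g × 23/6 ÷ 190 g/cup × 16 tbsp/cup ≈ 29.1 tbsp
soy sauce: 2/3 cup × 23/6 × 255 g/cup ÷ 1000 g/kg ≈ 0.7 kg
mayonnaise: 5 fl oz × 23/6 ÷ 8 fl oz/cup × 220 g/cup ≈ 527.1 g
white rice: (3 tbsp + 2 tsp = 11/3 tbsp) × 23/6 ÷ 16 tbsp/cup × 185 g/cup ≈ 162.5 g
arborio rice: 5 oz × 23/6 ≈ 19.2 oz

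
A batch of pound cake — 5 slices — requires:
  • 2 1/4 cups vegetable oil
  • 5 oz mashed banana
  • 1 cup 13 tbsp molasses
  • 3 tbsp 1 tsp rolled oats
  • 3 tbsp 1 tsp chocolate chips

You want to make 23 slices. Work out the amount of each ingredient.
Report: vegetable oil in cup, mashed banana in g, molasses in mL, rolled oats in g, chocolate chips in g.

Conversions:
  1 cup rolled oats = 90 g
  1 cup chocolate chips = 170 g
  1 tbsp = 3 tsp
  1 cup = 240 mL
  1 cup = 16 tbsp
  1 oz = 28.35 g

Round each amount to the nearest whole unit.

Scaling factor: 23/5 = 4.6.
vegetable oil: 2.25 cup × 23/5 ≈ 10 cup
mashed banana: 5 oz × 23/5 × 28.35 g/oz ≈ 652 g
molasses: (1 cup + 13 tbsp = 1.8125 cup) × 23/5 × 240 mL/cup = 2001 mL
rolled oats: (3 tbsp + 1 tsp = 10/3 tbsp) × 23/5 ÷ 16 tbsp/cup × 90 g/cup ≈ 86 g
chocolate chips: (3 tbsp + 1 tsp = 10/3 tbsp) × 23/5 ÷ 16 tbsp/cup × 170 g/cup ≈ 163 g

vegetable oil: 10 cup; mashed banana: 652 g; molasses: 2001 mL; rolled oats: 86 g; chocolate chips: 163 g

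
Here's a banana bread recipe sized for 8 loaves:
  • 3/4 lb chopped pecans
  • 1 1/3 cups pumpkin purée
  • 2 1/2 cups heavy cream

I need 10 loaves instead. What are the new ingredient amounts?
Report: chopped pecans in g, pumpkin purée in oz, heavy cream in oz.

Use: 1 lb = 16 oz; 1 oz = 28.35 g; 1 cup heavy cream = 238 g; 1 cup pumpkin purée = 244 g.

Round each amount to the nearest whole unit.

chopped pecans: 425 g; pumpkin purée: 14 oz; heavy cream: 26 oz

Scaling factor: 10/8 = 5/4 = 1.25.
chopped pecans: 0.75 lb × 5/4 × 16 oz/lb × 28.35 g/oz ≈ 425 g
pumpkin purée: 4/3 cup × 5/4 × 244 g/cup ÷ 28.35 g/oz ≈ 14 oz
heavy cream: 2.5 cup × 5/4 × 238 g/cup ÷ 28.35 g/oz ≈ 26 oz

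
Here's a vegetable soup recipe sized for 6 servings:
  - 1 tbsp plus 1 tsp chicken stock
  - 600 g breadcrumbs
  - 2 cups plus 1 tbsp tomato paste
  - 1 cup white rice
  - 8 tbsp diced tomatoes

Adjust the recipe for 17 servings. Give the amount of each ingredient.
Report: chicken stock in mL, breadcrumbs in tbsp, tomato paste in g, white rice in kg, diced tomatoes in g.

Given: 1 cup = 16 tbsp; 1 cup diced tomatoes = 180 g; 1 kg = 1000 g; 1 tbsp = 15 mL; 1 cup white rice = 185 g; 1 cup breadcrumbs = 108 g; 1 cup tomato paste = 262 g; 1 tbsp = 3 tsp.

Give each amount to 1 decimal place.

Scaling factor: 17/6.
chicken stock: (1 tbsp + 1 tsp = 4/3 tbsp) × 17/6 × 15 mL/tbsp ≈ 56.7 mL
breadcrumbs: 600 g × 17/6 ÷ 108 g/cup × 16 tbsp/cup ≈ 251.9 tbsp
tomato paste: (2 cup + 1 tbsp = 2.0625 cup) × 17/6 × 262 g/cup ≈ 1531.1 g
white rice: 1 cup × 17/6 × 185 g/cup ÷ 1000 g/kg ≈ 0.5 kg
diced tomatoes: 8 tbsp × 17/6 ÷ 16 tbsp/cup × 180 g/cup = 255.0 g

chicken stock: 56.7 mL; breadcrumbs: 251.9 tbsp; tomato paste: 1531.1 g; white rice: 0.5 kg; diced tomatoes: 255.0 g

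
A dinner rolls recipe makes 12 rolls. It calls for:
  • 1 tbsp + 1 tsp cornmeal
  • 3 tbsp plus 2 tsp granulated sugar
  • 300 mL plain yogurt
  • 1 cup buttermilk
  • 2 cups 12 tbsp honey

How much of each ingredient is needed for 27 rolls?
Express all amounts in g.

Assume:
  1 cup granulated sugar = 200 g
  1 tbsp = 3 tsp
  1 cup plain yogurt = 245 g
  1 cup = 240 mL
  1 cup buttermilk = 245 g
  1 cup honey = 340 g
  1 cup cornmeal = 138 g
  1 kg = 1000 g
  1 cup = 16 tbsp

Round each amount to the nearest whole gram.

cornmeal: 26 g; granulated sugar: 103 g; plain yogurt: 689 g; buttermilk: 551 g; honey: 2104 g

Scaling factor: 27/12 = 9/4 = 2.25.
cornmeal: (1 tbsp + 1 tsp = 4/3 tbsp) × 9/4 ÷ 16 tbsp/cup × 138 g/cup ≈ 26 g
granulated sugar: (3 tbsp + 2 tsp = 11/3 tbsp) × 9/4 ÷ 16 tbsp/cup × 200 g/cup ≈ 103 g
plain yogurt: 300 mL × 9/4 ÷ 240 mL/cup × 245 g/cup ≈ 689 g
buttermilk: 1 cup × 9/4 × 245 g/cup ≈ 551 g
honey: (2 cup + 12 tbsp = 2.75 cup) × 9/4 × 340 g/cup ≈ 2104 g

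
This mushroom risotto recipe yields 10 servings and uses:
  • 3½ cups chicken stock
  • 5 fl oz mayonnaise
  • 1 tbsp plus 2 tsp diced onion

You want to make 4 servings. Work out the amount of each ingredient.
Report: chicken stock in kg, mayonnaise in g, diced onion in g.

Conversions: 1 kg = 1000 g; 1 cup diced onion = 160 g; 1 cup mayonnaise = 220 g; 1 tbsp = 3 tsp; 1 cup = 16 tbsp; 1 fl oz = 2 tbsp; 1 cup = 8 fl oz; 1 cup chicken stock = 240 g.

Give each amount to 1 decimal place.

Scaling factor: 4/10 = 2/5 = 0.4.
chicken stock: 3.5 cup × 2/5 × 240 g/cup ÷ 1000 g/kg ≈ 0.3 kg
mayonnaise: 5 fl oz × 2/5 ÷ 8 fl oz/cup × 220 g/cup = 55.0 g
diced onion: (1 tbsp + 2 tsp = 5/3 tbsp) × 2/5 ÷ 16 tbsp/cup × 160 g/cup ≈ 6.7 g

chicken stock: 0.3 kg; mayonnaise: 55.0 g; diced onion: 6.7 g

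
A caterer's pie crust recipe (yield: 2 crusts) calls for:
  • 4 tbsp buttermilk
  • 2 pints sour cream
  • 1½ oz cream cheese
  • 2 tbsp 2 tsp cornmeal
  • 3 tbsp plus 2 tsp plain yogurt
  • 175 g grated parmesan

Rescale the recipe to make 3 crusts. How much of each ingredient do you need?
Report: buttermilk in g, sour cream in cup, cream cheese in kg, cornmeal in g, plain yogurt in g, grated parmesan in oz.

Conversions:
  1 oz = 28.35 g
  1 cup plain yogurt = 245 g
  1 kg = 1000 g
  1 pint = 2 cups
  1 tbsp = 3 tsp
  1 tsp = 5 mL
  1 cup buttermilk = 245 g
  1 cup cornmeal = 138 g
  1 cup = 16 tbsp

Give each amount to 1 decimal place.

Scaling factor: 3/2 = 1.5.
buttermilk: 4 tbsp × 3/2 ÷ 16 tbsp/cup × 245 g/cup ≈ 91.9 g
sour cream: 2 pint × 3/2 × 2 cup/pint = 6.0 cup
cream cheese: 1.5 oz × 3/2 × 28.35 g/oz ÷ 1000 g/kg ≈ 0.1 kg
cornmeal: (2 tbsp + 2 tsp = 8/3 tbsp) × 3/2 ÷ 16 tbsp/cup × 138 g/cup = 34.5 g
plain yogurt: (3 tbsp + 2 tsp = 11/3 tbsp) × 3/2 ÷ 16 tbsp/cup × 245 g/cup ≈ 84.2 g
grated parmesan: 175 g × 3/2 ÷ 28.35 g/oz ≈ 9.3 oz

buttermilk: 91.9 g; sour cream: 6.0 cup; cream cheese: 0.1 kg; cornmeal: 34.5 g; plain yogurt: 84.2 g; grated parmesan: 9.3 oz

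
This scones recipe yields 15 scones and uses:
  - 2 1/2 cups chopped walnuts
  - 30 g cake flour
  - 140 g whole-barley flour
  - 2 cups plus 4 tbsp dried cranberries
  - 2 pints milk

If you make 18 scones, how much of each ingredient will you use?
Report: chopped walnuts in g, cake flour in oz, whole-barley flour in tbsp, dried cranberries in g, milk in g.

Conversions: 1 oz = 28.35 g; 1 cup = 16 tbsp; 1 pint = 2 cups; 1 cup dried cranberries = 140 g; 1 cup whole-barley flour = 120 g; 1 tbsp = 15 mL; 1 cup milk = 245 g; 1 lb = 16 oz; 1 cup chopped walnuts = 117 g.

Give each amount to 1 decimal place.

chopped walnuts: 351.0 g; cake flour: 1.3 oz; whole-barley flour: 22.4 tbsp; dried cranberries: 378.0 g; milk: 1176.0 g

Scaling factor: 18/15 = 6/5 = 1.2.
chopped walnuts: 2.5 cup × 6/5 × 117 g/cup = 351.0 g
cake flour: 30 g × 6/5 ÷ 28.35 g/oz ≈ 1.3 oz
whole-barley flour: 140 g × 6/5 ÷ 120 g/cup × 16 tbsp/cup = 22.4 tbsp
dried cranberries: (2 cup + 4 tbsp = 2.25 cup) × 6/5 × 140 g/cup = 378.0 g
milk: 2 pint × 6/5 × 2 cup/pint × 245 g/cup = 1176.0 g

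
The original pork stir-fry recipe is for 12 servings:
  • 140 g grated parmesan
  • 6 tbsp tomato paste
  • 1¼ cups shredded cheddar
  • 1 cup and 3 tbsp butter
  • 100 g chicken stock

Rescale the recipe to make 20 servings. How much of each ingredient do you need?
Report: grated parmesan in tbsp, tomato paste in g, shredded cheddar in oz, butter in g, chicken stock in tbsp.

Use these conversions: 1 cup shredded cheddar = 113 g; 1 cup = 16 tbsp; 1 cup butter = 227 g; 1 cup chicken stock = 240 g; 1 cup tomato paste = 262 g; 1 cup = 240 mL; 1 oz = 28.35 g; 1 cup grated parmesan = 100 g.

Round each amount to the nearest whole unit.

Scaling factor: 20/12 = 5/3.
grated parmesan: 140 g × 5/3 ÷ 100 g/cup × 16 tbsp/cup ≈ 37 tbsp
tomato paste: 6 tbsp × 5/3 ÷ 16 tbsp/cup × 262 g/cup ≈ 164 g
shredded cheddar: 1.25 cup × 5/3 × 113 g/cup ÷ 28.35 g/oz ≈ 8 oz
butter: (1 cup + 3 tbsp = 1.1875 cup) × 5/3 × 227 g/cup ≈ 449 g
chicken stock: 100 g × 5/3 ÷ 240 g/cup × 16 tbsp/cup ≈ 11 tbsp

grated parmesan: 37 tbsp; tomato paste: 164 g; shredded cheddar: 8 oz; butter: 449 g; chicken stock: 11 tbsp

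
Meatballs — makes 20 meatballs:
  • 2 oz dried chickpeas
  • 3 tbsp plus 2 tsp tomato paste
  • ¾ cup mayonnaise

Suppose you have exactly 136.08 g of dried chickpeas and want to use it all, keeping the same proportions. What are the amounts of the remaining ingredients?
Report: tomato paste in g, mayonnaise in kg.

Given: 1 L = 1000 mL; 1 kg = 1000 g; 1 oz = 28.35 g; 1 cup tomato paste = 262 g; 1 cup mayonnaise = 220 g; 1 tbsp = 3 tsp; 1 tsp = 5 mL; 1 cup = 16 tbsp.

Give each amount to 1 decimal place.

The original recipe has 56.7 g of dried chickpeas, so the scaling factor is 136.08 ÷ 56.7 = 12/5 = 2.4.
tomato paste: (3 tbsp + 2 tsp = 11/3 tbsp) × 12/5 ÷ 16 tbsp/cup × 262 g/cup = 144.1 g
mayonnaise: 0.75 cup × 12/5 × 220 g/cup ÷ 1000 g/kg ≈ 0.4 kg

tomato paste: 144.1 g; mayonnaise: 0.4 kg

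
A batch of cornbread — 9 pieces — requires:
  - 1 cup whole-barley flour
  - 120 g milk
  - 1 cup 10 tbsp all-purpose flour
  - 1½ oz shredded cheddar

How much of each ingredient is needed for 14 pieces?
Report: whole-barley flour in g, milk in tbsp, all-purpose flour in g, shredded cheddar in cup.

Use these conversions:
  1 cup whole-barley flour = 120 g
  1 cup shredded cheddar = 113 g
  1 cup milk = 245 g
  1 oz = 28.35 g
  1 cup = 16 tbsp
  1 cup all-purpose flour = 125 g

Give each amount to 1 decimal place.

Scaling factor: 14/9.
whole-barley flour: 1 cup × 14/9 × 120 g/cup ≈ 186.7 g
milk: 120 g × 14/9 ÷ 245 g/cup × 16 tbsp/cup ≈ 12.2 tbsp
all-purpose flour: (1 cup + 10 tbsp = 1.625 cup) × 14/9 × 125 g/cup ≈ 316.0 g
shredded cheddar: 1.5 oz × 14/9 × 28.35 g/oz ÷ 113 g/cup ≈ 0.6 cup

whole-barley flour: 186.7 g; milk: 12.2 tbsp; all-purpose flour: 316.0 g; shredded cheddar: 0.6 cup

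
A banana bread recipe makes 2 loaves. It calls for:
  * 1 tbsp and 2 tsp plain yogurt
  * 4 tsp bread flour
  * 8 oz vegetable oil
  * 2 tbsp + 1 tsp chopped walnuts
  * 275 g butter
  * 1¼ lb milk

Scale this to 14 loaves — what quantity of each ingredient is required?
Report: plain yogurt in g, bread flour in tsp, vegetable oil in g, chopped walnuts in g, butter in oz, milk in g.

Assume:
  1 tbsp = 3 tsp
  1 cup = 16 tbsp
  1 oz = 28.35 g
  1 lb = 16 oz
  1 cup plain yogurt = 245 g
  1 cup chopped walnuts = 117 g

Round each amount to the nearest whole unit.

Scaling factor: 14/2 = 7.
plain yogurt: (1 tbsp + 2 tsp = 5/3 tbsp) × 7 ÷ 16 tbsp/cup × 245 g/cup ≈ 179 g
bread flour: 4 tsp × 7 = 28 tsp
vegetable oil: 8 oz × 7 × 28.35 g/oz ≈ 1588 g
chopped walnuts: (2 tbsp + 1 tsp = 7/3 tbsp) × 7 ÷ 16 tbsp/cup × 117 g/cup ≈ 119 g
butter: 275 g × 7 ÷ 28.35 g/oz ≈ 68 oz
milk: 1.25 lb × 7 × 16 oz/lb × 28.35 g/oz = 3969 g

plain yogurt: 179 g; bread flour: 28 tsp; vegetable oil: 1588 g; chopped walnuts: 119 g; butter: 68 oz; milk: 3969 g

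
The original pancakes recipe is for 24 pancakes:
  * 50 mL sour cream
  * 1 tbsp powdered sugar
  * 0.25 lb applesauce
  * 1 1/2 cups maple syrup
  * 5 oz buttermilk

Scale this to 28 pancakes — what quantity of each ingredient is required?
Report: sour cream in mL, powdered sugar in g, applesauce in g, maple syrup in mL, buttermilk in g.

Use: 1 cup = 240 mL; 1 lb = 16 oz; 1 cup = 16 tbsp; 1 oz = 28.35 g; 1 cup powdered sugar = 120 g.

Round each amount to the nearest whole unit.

sour cream: 58 mL; powdered sugar: 9 g; applesauce: 132 g; maple syrup: 420 mL; buttermilk: 165 g

Scaling factor: 28/24 = 7/6.
sour cream: 50 mL × 7/6 ≈ 58 mL
powdered sugar: 1 tbsp × 7/6 ÷ 16 tbsp/cup × 120 g/cup ≈ 9 g
applesauce: 0.25 lb × 7/6 × 16 oz/lb × 28.35 g/oz ≈ 132 g
maple syrup: 1.5 cup × 7/6 × 240 mL/cup = 420 mL
buttermilk: 5 oz × 7/6 × 28.35 g/oz ≈ 165 g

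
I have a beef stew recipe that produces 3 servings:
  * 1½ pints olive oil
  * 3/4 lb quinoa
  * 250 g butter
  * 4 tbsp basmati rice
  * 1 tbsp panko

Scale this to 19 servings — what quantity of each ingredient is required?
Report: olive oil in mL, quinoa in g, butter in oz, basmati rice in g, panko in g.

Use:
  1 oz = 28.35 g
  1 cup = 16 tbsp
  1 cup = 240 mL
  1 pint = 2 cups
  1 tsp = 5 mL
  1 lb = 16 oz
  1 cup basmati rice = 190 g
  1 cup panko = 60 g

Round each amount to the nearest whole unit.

Scaling factor: 19/3.
olive oil: 1.5 pint × 19/3 × 2 cup/pint × 240 mL/cup = 4560 mL
quinoa: 0.75 lb × 19/3 × 16 oz/lb × 28.35 g/oz ≈ 2155 g
butter: 250 g × 19/3 ÷ 28.35 g/oz ≈ 56 oz
basmati rice: 4 tbsp × 19/3 ÷ 16 tbsp/cup × 190 g/cup ≈ 301 g
panko: 1 tbsp × 19/3 ÷ 16 tbsp/cup × 60 g/cup ≈ 24 g

olive oil: 4560 mL; quinoa: 2155 g; butter: 56 oz; basmati rice: 301 g; panko: 24 g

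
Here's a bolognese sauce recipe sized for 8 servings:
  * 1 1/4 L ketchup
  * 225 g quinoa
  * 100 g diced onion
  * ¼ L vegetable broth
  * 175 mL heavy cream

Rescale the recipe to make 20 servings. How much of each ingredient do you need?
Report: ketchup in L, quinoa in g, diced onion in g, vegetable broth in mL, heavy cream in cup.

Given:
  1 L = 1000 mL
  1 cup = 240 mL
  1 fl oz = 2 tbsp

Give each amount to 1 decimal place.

ketchup: 3.1 L; quinoa: 562.5 g; diced onion: 250.0 g; vegetable broth: 625.0 mL; heavy cream: 1.8 cup

Scaling factor: 20/8 = 5/2 = 2.5.
ketchup: 1.25 L × 5/2 ≈ 3.1 L
quinoa: 225 g × 5/2 = 562.5 g
diced onion: 100 g × 5/2 = 250.0 g
vegetable broth: 0.25 L × 5/2 × 1000 mL/L = 625.0 mL
heavy cream: 175 mL × 5/2 ÷ 240 mL/cup ≈ 1.8 cup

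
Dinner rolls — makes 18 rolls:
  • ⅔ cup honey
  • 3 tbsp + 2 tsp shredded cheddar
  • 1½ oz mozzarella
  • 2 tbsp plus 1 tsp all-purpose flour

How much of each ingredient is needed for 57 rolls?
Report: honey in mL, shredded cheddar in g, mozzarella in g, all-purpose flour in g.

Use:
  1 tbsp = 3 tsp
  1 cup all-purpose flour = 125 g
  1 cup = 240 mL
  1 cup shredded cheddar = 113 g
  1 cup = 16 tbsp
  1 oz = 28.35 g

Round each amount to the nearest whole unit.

honey: 507 mL; shredded cheddar: 82 g; mozzarella: 135 g; all-purpose flour: 58 g

Scaling factor: 57/18 = 19/6.
honey: 2/3 cup × 19/6 × 240 mL/cup ≈ 507 mL
shredded cheddar: (3 tbsp + 2 tsp = 11/3 tbsp) × 19/6 ÷ 16 tbsp/cup × 113 g/cup ≈ 82 g
mozzarella: 1.5 oz × 19/6 × 28.35 g/oz ≈ 135 g
all-purpose flour: (2 tbsp + 1 tsp = 7/3 tbsp) × 19/6 ÷ 16 tbsp/cup × 125 g/cup ≈ 58 g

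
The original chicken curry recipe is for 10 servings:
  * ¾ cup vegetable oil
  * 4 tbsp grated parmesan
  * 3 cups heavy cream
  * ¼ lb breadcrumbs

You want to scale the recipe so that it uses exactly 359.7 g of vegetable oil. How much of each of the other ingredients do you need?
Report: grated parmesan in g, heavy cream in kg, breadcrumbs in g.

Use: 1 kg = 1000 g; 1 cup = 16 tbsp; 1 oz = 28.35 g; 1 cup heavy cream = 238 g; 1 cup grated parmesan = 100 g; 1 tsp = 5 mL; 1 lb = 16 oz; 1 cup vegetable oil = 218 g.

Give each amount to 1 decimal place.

grated parmesan: 55.0 g; heavy cream: 1.6 kg; breadcrumbs: 249.5 g

The original recipe has 163.5 g of vegetable oil, so the scaling factor is 359.7 ÷ 163.5 = 11/5 = 2.2.
grated parmesan: 4 tbsp × 11/5 ÷ 16 tbsp/cup × 100 g/cup = 55.0 g
heavy cream: 3 cup × 11/5 × 238 g/cup ÷ 1000 g/kg ≈ 1.6 kg
breadcrumbs: 0.25 lb × 11/5 × 16 oz/lb × 28.35 g/oz ≈ 249.5 g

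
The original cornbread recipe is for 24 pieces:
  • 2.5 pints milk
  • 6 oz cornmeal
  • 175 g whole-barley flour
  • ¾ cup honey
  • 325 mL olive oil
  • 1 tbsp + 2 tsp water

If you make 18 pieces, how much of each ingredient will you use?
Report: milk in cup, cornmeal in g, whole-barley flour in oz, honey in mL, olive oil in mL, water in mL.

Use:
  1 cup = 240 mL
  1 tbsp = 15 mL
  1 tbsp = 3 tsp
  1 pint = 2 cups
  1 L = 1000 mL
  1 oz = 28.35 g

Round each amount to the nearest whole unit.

Scaling factor: 18/24 = 3/4 = 0.75.
milk: 2.5 pint × 3/4 × 2 cup/pint ≈ 4 cup
cornmeal: 6 oz × 3/4 × 28.35 g/oz ≈ 128 g
whole-barley flour: 175 g × 3/4 ÷ 28.35 g/oz ≈ 5 oz
honey: 0.75 cup × 3/4 × 240 mL/cup = 135 mL
olive oil: 325 mL × 3/4 ≈ 244 mL
water: (1 tbsp + 2 tsp = 5/3 tbsp) × 3/4 × 15 mL/tbsp ≈ 19 mL

milk: 4 cup; cornmeal: 128 g; whole-barley flour: 5 oz; honey: 135 mL; olive oil: 244 mL; water: 19 mL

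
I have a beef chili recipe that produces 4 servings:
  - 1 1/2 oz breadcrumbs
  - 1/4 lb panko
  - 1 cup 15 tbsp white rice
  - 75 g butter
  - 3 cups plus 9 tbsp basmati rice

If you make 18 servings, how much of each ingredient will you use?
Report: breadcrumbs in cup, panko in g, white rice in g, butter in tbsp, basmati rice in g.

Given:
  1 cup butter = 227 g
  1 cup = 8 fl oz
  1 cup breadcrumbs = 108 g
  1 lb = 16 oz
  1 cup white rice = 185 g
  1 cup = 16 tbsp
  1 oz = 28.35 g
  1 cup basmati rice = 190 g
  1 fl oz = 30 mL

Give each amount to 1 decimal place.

breadcrumbs: 1.8 cup; panko: 510.3 g; white rice: 1613.0 g; butter: 23.8 tbsp; basmati rice: 3045.9 g

Scaling factor: 18/4 = 9/2 = 4.5.
breadcrumbs: 1.5 oz × 9/2 × 28.35 g/oz ÷ 108 g/cup ≈ 1.8 cup
panko: 0.25 lb × 9/2 × 16 oz/lb × 28.35 g/oz = 510.3 g
white rice: (1 cup + 15 tbsp = 1.9375 cup) × 9/2 × 185 g/cup ≈ 1613.0 g
butter: 75 g × 9/2 ÷ 227 g/cup × 16 tbsp/cup ≈ 23.8 tbsp
basmati rice: (3 cup + 9 tbsp = 3.5625 cup) × 9/2 × 190 g/cup ≈ 3045.9 g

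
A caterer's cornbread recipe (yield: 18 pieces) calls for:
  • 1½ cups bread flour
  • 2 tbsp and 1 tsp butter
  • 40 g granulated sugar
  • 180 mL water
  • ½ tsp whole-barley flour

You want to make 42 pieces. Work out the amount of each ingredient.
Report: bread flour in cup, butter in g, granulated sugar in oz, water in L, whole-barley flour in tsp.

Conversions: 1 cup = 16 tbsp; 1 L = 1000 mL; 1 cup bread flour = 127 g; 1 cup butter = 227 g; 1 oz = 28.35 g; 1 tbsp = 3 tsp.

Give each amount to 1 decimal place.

Scaling factor: 42/18 = 7/3.
bread flour: 1.5 cup × 7/3 = 3.5 cup
butter: (2 tbsp + 1 tsp = 7/3 tbsp) × 7/3 ÷ 16 tbsp/cup × 227 g/cup ≈ 77.2 g
granulated sugar: 40 g × 7/3 ÷ 28.35 g/oz ≈ 3.3 oz
water: 180 mL × 7/3 ÷ 1000 mL/L ≈ 0.4 L
whole-barley flour: 0.5 tsp × 7/3 ≈ 1.2 tsp

bread flour: 3.5 cup; butter: 77.2 g; granulated sugar: 3.3 oz; water: 0.4 L; whole-barley flour: 1.2 tsp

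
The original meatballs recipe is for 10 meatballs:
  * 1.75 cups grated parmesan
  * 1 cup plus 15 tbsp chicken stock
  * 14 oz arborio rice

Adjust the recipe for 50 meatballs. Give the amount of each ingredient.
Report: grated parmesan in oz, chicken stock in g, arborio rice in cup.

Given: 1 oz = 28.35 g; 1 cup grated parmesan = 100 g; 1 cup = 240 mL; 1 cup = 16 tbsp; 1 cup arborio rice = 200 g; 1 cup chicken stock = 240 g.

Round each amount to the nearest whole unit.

grated parmesan: 31 oz; chicken stock: 2325 g; arborio rice: 10 cup

Scaling factor: 50/10 = 5.
grated parmesan: 1.75 cup × 5 × 100 g/cup ÷ 28.35 g/oz ≈ 31 oz
chicken stock: (1 cup + 15 tbsp = 1.9375 cup) × 5 × 240 g/cup = 2325 g
arborio rice: 14 oz × 5 × 28.35 g/oz ÷ 200 g/cup ≈ 10 cup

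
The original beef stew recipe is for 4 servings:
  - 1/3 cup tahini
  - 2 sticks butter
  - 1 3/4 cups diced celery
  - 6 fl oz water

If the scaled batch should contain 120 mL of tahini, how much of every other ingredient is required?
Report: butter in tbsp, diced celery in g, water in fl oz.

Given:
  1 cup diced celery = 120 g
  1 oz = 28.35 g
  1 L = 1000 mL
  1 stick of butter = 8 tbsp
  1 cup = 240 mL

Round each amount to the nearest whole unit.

The original recipe has 80 mL of tahini, so the scaling factor is 120 ÷ 80 = 3/2 = 1.5.
butter: 2 stick × 3/2 × 8 tbsp/stick = 24 tbsp
diced celery: 1.75 cup × 3/2 × 120 g/cup = 315 g
water: 6 fl oz × 3/2 = 9 fl oz

butter: 24 tbsp; diced celery: 315 g; water: 9 fl oz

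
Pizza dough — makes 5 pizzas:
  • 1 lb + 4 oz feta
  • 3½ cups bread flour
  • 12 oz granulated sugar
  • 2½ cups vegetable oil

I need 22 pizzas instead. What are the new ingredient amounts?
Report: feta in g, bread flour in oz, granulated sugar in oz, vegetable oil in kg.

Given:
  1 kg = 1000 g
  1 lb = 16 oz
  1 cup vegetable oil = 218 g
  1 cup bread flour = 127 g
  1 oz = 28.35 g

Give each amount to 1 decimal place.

Scaling factor: 22/5 = 4.4.
feta: (1 lb + 4 oz = 1.25 lb) × 22/5 × 16 oz/lb × 28.35 g/oz = 2494.8 g
bread flour: 3.5 cup × 22/5 × 127 g/cup ÷ 28.35 g/oz ≈ 69.0 oz
granulated sugar: 12 oz × 22/5 = 52.8 oz
vegetable oil: 2.5 cup × 22/5 × 218 g/cup ÷ 1000 g/kg ≈ 2.4 kg

feta: 2494.8 g; bread flour: 69.0 oz; granulated sugar: 52.8 oz; vegetable oil: 2.4 kg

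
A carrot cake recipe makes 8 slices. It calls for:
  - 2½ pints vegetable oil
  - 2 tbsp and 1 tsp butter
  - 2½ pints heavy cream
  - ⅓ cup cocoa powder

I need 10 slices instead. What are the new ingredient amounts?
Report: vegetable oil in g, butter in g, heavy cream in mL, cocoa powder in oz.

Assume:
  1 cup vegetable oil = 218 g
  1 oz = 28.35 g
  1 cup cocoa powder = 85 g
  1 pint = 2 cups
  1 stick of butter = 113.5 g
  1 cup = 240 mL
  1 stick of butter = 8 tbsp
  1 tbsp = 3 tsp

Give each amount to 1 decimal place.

Scaling factor: 10/8 = 5/4 = 1.25.
vegetable oil: 2.5 pint × 5/4 × 2 cup/pint × 218 g/cup = 1362.5 g
butter: (2 tbsp + 1 tsp = 7/3 tbsp) × 5/4 ÷ 8 tbsp/stick × 113.5 g/stick ≈ 41.4 g
heavy cream: 2.5 pint × 5/4 × 2 cup/pint × 240 mL/cup = 1500.0 mL
cocoa powder: 1/3 cup × 5/4 × 85 g/cup ÷ 28.35 g/oz ≈ 1.2 oz

vegetable oil: 1362.5 g; butter: 41.4 g; heavy cream: 1500.0 mL; cocoa powder: 1.2 oz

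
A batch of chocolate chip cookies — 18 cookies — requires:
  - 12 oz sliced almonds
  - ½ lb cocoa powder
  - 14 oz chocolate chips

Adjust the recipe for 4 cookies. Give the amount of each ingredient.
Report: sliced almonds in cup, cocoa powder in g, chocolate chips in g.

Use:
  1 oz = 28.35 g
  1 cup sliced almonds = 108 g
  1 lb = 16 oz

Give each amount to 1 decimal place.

sliced almonds: 0.7 cup; cocoa powder: 50.4 g; chocolate chips: 88.2 g

Scaling factor: 4/18 = 2/9.
sliced almonds: 12 oz × 2/9 × 28.35 g/oz ÷ 108 g/cup = 0.7 cup
cocoa powder: 0.5 lb × 2/9 × 16 oz/lb × 28.35 g/oz = 50.4 g
chocolate chips: 14 oz × 2/9 × 28.35 g/oz = 88.2 g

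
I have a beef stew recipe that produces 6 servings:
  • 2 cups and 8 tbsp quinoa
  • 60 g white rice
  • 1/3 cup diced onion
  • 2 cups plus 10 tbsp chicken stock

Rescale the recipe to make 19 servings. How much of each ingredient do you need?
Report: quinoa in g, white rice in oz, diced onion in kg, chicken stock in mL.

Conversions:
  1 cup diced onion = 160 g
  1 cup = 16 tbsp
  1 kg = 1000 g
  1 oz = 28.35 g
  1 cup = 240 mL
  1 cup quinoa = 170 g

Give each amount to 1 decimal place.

quinoa: 1345.8 g; white rice: 6.7 oz; diced onion: 0.2 kg; chicken stock: 1995.0 mL

Scaling factor: 19/6.
quinoa: (2 cup + 8 tbsp = 2.5 cup) × 19/6 × 170 g/cup ≈ 1345.8 g
white rice: 60 g × 19/6 ÷ 28.35 g/oz ≈ 6.7 oz
diced onion: 1/3 cup × 19/6 × 160 g/cup ÷ 1000 g/kg ≈ 0.2 kg
chicken stock: (2 cup + 10 tbsp = 2.625 cup) × 19/6 × 240 mL/cup = 1995.0 mL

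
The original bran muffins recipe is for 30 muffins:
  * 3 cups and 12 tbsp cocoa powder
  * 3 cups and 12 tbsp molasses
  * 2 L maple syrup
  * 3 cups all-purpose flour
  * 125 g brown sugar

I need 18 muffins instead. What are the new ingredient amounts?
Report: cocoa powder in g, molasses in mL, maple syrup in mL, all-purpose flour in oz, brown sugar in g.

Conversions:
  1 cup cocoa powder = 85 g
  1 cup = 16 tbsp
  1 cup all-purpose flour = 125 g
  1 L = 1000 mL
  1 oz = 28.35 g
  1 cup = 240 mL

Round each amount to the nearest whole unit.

Scaling factor: 18/30 = 3/5 = 0.6.
cocoa powder: (3 cup + 12 tbsp = 3.75 cup) × 3/5 × 85 g/cup ≈ 191 g
molasses: (3 cup + 12 tbsp = 3.75 cup) × 3/5 × 240 mL/cup = 540 mL
maple syrup: 2 L × 3/5 × 1000 mL/L = 1200 mL
all-purpose flour: 3 cup × 3/5 × 125 g/cup ÷ 28.35 g/oz ≈ 8 oz
brown sugar: 125 g × 3/5 = 75 g

cocoa powder: 191 g; molasses: 540 mL; maple syrup: 1200 mL; all-purpose flour: 8 oz; brown sugar: 75 g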